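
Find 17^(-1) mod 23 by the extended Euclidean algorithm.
Extended GCD: 17(-4) + 23(3) = 1. So 17^(-1) ≡ -4 ≡ 19 mod 23. Verify: 17 × 19 = 323 ≡ 1 mod 23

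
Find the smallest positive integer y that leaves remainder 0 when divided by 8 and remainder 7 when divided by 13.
M = 8 × 13 = 104. M₁ = 13, y₁ ≡ 5 mod 8. M₂ = 8, y₂ ≡ 5 mod 13. y = 0×13×5 + 7×8×5 ≡ 72 mod 104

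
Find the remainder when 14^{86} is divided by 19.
By Fermat: 14^{18} ≡ 1 (mod 19). 86 = 4×18 + 14. So 14^{86} ≡ 14^{14} ≡ 9 (mod 19)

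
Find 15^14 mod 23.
By repeated squaring mod 23: 15^{1}≡15, 15^{2}≡18, 15^{4}≡2, 15^{8}≡4. Then 15^{14} = 15^{8+4+2} ≡ 4 × 2 × 18 ≡ 6 mod 23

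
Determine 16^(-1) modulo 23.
Since 23 is prime, by Fermat 16^(-1) ≡ 16^{21} ≡ 13 (mod 23). Verify: 16 × 13 = 208 ≡ 1 (mod 23)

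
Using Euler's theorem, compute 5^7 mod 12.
By Euler: 5^{4} ≡ 1 (mod 12) since gcd(5, 12) = 1. 7 = 1×4 + 3. So 5^{7} ≡ 5^{3} ≡ 5 (mod 12)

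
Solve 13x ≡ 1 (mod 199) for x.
Since 199 is prime, by Fermat 13^(-1) ≡ 13^{197} ≡ 46 (mod 199). Verify: 13 × 46 = 598 ≡ 1 (mod 199)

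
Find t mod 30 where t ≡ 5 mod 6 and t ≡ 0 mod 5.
M = 6 × 5 = 30. M₁ = 5, y₁ ≡ 5 mod 6. M₂ = 6, y₂ ≡ 1 mod 5. t = 5×5×5 + 0×6×1 ≡ 5 mod 30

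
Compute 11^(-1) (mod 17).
Since 17 is prime, by Fermat 11^(-1) ≡ 11^{15} ≡ 14 (mod 17). Verify: 11 × 14 = 154 ≡ 1 (mod 17)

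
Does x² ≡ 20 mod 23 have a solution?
By Euler's criterion: 20^{11} ≡ 22 mod 23. Since this equals -1 (≡ 22), 20 is not a QR.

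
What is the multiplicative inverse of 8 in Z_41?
Since 41 is prime, by Fermat 8^(-1) ≡ 8^{39} ≡ 36 (mod 41). Verify: 8 × 36 = 288 ≡ 1 (mod 41)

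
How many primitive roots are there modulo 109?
A prime p has φ(p-1) primitive roots; here φ(108) = 36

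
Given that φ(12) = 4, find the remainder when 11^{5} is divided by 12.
By Euler: 11^{4} ≡ 1 (mod 12) since gcd(11, 12) = 1. 5 = 1×4 + 1. So 11^{5} ≡ 11^{1} ≡ 11 (mod 12)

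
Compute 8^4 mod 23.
8^{4} = 4096 ≡ 2 mod 23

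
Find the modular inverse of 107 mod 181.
Since 181 is prime, by Fermat 107^(-1) ≡ 107^{179} ≡ 22 mod 181. Verify: 107 × 22 = 2354 ≡ 1 mod 181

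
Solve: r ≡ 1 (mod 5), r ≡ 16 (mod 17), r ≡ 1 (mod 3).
M = 5 × 17 × 3 = 255. M₁ = 51, y₁ ≡ 1 (mod 5). M₂ = 15, y₂ ≡ 8 (mod 17). M₃ = 85, y₃ ≡ 1 (mod 3). r = 1×51×1 + 16×15×8 + 1×85×1 ≡ 16 (mod 255)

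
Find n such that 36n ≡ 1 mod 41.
Since 41 is prime, by Fermat 36^(-1) ≡ 36^{39} ≡ 8 mod 41. Verify: 36 × 8 = 288 ≡ 1 mod 41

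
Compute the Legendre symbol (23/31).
(23/31) = 23^{15} mod 31 = -1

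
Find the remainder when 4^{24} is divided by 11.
By Fermat: 4^{10} ≡ 1 (mod 11). 24 = 2×10 + 4. So 4^{24} ≡ 4^{4} ≡ 3 (mod 11)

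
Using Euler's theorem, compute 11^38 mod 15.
By Euler: 11^{8} ≡ 1 (mod 15) since gcd(11, 15) = 1. 38 = 4×8 + 6. So 11^{38} ≡ 11^{6} ≡ 1 (mod 15)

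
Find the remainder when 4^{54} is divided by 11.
By Fermat: 4^{10} ≡ 1 mod 11. 54 = 5×10 + 4. So 4^{54} ≡ 4^{4} ≡ 3 mod 11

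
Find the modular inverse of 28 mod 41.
Since 41 is prime, by Fermat 28^(-1) ≡ 28^{39} ≡ 22 mod 41. Verify: 28 × 22 = 616 ≡ 1 mod 41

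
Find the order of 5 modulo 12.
Powers of 5 mod 12: 5^1≡5, 5^2≡1. ord_12(5) = 2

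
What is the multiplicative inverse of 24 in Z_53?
Since 53 is prime, by Fermat 24^(-1) ≡ 24^{51} ≡ 42 (mod 53). Verify: 24 × 42 = 1008 ≡ 1 (mod 53)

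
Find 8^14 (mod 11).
Using Fermat: 8^{10} ≡ 1 (mod 11). 14 ≡ 4 (mod 10). So 8^{14} ≡ 8^{4} ≡ 4 (mod 11)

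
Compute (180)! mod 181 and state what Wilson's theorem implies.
(180)! mod 181 = 180. Since this equals -1 (mod 181), Wilson confirms 181 is prime.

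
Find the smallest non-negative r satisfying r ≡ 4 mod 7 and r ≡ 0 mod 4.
M = 7 × 4 = 28. M₁ = 4, y₁ ≡ 2 mod 7. M₂ = 7, y₂ ≡ 3 mod 4. r = 4×4×2 + 0×7×3 ≡ 4 mod 28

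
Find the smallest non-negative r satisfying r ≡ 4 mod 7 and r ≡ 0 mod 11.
M = 7 × 11 = 77. M₁ = 11, y₁ ≡ 2 mod 7. M₂ = 7, y₂ ≡ 8 mod 11. r = 4×11×2 + 0×7×8 ≡ 11 mod 77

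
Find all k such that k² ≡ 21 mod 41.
The square roots of 21 mod 41 are 12 and 29. Verify: 12² = 144 ≡ 21 mod 41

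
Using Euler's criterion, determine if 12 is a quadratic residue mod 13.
By Euler's criterion: 12^{6} ≡ 1 mod 13. Since this equals 1, 12 is a QR.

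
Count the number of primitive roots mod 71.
Number of primitive roots mod 71 = φ(p-1) = φ(70) = 24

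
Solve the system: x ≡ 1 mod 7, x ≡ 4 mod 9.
M = 7 × 9 = 63. M₁ = 9, y₁ ≡ 4 mod 7. M₂ = 7, y₂ ≡ 4 mod 9. x = 1×9×4 + 4×7×4 ≡ 22 mod 63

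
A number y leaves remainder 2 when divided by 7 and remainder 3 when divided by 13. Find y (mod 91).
M = 7 × 13 = 91. M₁ = 13, y₁ ≡ 6 (mod 7). M₂ = 7, y₂ ≡ 2 (mod 13). y = 2×13×6 + 3×7×2 ≡ 16 (mod 91)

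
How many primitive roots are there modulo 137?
Number of primitive roots mod 137 = φ(p-1) = φ(136) = 64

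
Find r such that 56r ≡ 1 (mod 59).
Since 59 is prime, by Fermat 56^(-1) ≡ 56^{57} ≡ 39 (mod 59). Verify: 56 × 39 = 2184 ≡ 1 (mod 59)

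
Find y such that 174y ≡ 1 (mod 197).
Since 197 is prime, by Fermat 174^(-1) ≡ 174^{195} ≡ 137 (mod 197). Verify: 174 × 137 = 23838 ≡ 1 (mod 197)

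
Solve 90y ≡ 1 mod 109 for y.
Since 109 is prime, by Fermat 90^(-1) ≡ 90^{107} ≡ 86 mod 109. Verify: 90 × 86 = 7740 ≡ 1 mod 109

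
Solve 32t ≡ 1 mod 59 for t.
Since 59 is prime, by Fermat 32^(-1) ≡ 32^{57} ≡ 24 mod 59. Verify: 32 × 24 = 768 ≡ 1 mod 59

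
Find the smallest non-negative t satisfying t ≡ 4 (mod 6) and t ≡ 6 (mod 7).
M = 6 × 7 = 42. M₁ = 7, y₁ ≡ 1 (mod 6). M₂ = 6, y₂ ≡ 6 (mod 7). t = 4×7×1 + 6×6×6 ≡ 34 (mod 42)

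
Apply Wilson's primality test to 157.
(156)! mod 157 = 156. Since 156 ≡ -1 (mod 157), 157 is prime.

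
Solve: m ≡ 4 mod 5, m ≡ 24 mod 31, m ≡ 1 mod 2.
M = 5 × 31 × 2 = 310. M₁ = 62, y₁ ≡ 3 mod 5. M₂ = 10, y₂ ≡ 28 mod 31. M₃ = 155, y₃ ≡ 1 mod 2. m = 4×62×3 + 24×10×28 + 1×155×1 ≡ 179 mod 310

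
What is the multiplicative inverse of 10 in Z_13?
Since 13 is prime, by Fermat 10^(-1) ≡ 10^{11} ≡ 4 mod 13. Verify: 10 × 4 = 40 ≡ 1 mod 13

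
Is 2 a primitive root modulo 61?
ord_61(2) divides 60. For each prime q|60: 2^{30}≡60, 2^{20}≡47, 2^{12}≡9, none ≡ 1. So 2 has order 60 and is a primitive root mod 61.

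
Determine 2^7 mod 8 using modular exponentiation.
By repeated squaring mod 8: 2^{1}≡2, 2^{2}≡4, 2^{4}≡0. Then 2^{7} = 2^{4+2+1} ≡ 0 × 4 × 2 ≡ 0 mod 8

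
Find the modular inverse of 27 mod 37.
Since 37 is prime, by Fermat 27^(-1) ≡ 27^{35} ≡ 11 (mod 37). Verify: 27 × 11 = 297 ≡ 1 (mod 37)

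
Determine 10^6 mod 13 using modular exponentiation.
By repeated squaring (mod 13): 10^{1}≡10, 10^{2}≡9, 10^{4}≡3. Then 10^{6} = 10^{4+2} ≡ 3 × 9 ≡ 1 (mod 13)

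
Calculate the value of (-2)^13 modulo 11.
Using Fermat: (-2)^{10} ≡ 1 mod 11. 13 ≡ 3 mod 10. So (-2)^{13} ≡ (-2)^{3} ≡ 3 mod 11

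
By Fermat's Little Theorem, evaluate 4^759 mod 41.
By Fermat: 4^{40} ≡ 1 (mod 41). 759 ≡ 39 (mod 40). So 4^{759} ≡ 4^{39} ≡ 31 (mod 41)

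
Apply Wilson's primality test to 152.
(151)! mod 152 = 0. Since 0 ≢ -1 mod 152, 152 is not prime.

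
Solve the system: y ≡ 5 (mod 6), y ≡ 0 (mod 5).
M = 6 × 5 = 30. M₁ = 5, y₁ ≡ 5 (mod 6). M₂ = 6, y₂ ≡ 1 (mod 5). y = 5×5×5 + 0×6×1 ≡ 5 (mod 30)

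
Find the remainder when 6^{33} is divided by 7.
By Fermat: 6^{6} ≡ 1 mod 7. 33 = 5×6 + 3. So 6^{33} ≡ 6^{3} ≡ 6 mod 7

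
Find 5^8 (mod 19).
By repeated squaring (mod 19): 5^{1}≡5, 5^{2}≡6, 5^{4}≡17, 5^{8}≡4. So 5^{8} ≡ 4 (mod 19)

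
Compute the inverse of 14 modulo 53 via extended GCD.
Extended GCD: 14(19) + 53(-5) = 1. So 14^(-1) ≡ 19 mod 53. Verify: 14 × 19 = 266 ≡ 1 mod 53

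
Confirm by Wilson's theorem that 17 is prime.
(16)! mod 17 = 16. Since this equals -1 mod 17, Wilson confirms 17 is prime.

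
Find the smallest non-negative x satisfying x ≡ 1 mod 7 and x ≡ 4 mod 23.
M = 7 × 23 = 161. M₁ = 23, y₁ ≡ 4 mod 7. M₂ = 7, y₂ ≡ 10 mod 23. x = 1×23×4 + 4×7×10 ≡ 50 mod 161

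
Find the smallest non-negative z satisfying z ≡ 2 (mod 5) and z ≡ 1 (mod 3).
M = 5 × 3 = 15. M₁ = 3, y₁ ≡ 2 (mod 5). M₂ = 5, y₂ ≡ 2 (mod 3). z = 2×3×2 + 1×5×2 ≡ 7 (mod 15)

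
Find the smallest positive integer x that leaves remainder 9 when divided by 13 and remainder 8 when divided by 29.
M = 13 × 29 = 377. M₁ = 29, y₁ ≡ 9 mod 13. M₂ = 13, y₂ ≡ 9 mod 29. x = 9×29×9 + 8×13×9 ≡ 269 mod 377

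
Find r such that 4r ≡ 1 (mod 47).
Since 47 is prime, by Fermat 4^(-1) ≡ 4^{45} ≡ 12 (mod 47). Verify: 4 × 12 = 48 ≡ 1 (mod 47)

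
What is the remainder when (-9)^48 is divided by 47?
Using Fermat: (-9)^{46} ≡ 1 mod 47. 48 ≡ 2 mod 46. So (-9)^{48} ≡ (-9)^{2} ≡ 34 mod 47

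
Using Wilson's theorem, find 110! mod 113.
(112)! = (110)! × (111) × (112) ≡ -1 (mod 113). So (110)! ≡ -1 × [(112)(111)]^(-1) ≡ 56 (mod 113)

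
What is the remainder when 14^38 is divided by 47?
By repeated squaring (mod 47): 14^{1}≡14, 14^{2}≡8, 14^{4}≡17, 14^{8}≡7, 14^{16}≡2, 14^{32}≡4. Then 14^{38} = 14^{32+4+2} ≡ 4 × 17 × 8 ≡ 27 (mod 47)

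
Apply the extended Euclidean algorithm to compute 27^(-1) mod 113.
Extended GCD: 27(-46) + 113(11) = 1. So 27^(-1) ≡ -46 ≡ 67 mod 113. Verify: 27 × 67 = 1809 ≡ 1 mod 113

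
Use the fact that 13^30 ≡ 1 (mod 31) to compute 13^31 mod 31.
By Fermat: 13^{30} ≡ 1 (mod 31). So 13^{31} = 13^{30} · 13^{1} ≡ 13^{1} ≡ 13 (mod 31)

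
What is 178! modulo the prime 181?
(180)! = (178)! × (179) × (180) ≡ -1 mod 181. So (178)! ≡ -1 × [(180)(179)]^(-1) ≡ 90 mod 181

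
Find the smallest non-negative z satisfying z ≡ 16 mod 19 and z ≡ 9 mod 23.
M = 19 × 23 = 437. M₁ = 23, y₁ ≡ 5 mod 19. M₂ = 19, y₂ ≡ 17 mod 23. z = 16×23×5 + 9×19×17 ≡ 377 mod 437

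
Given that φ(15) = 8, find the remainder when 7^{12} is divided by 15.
By Euler: 7^{8} ≡ 1 mod 15 since gcd(7, 15) = 1. 12 = 1×8 + 4. So 7^{12} ≡ 7^{4} ≡ 1 mod 15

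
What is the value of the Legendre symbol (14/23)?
(14/23) = 14^{11} mod 23 = -1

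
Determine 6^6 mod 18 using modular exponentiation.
By repeated squaring (mod 18): 6^{1}≡6, 6^{2}≡0, 6^{4}≡0. Then 6^{6} = 6^{4+2} ≡ 0 × 0 ≡ 0 (mod 18)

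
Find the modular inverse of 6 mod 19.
Since 19 is prime, by Fermat 6^(-1) ≡ 6^{17} ≡ 16 (mod 19). Verify: 6 × 16 = 96 ≡ 1 (mod 19)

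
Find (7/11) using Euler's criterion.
(7/11) = 7^{5} mod 11 = -1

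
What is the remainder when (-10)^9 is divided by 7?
Using Fermat: (-10)^{6} ≡ 1 mod 7. 9 ≡ 3 mod 6. So (-10)^{9} ≡ (-10)^{3} ≡ 1 mod 7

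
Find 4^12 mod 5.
Using Fermat: 4^{4} ≡ 1 mod 5. 12 ≡ 0 mod 4. So 4^{12} ≡ 4^{0} ≡ 1 mod 5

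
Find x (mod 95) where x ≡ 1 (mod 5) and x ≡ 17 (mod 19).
M = 5 × 19 = 95. M₁ = 19, y₁ ≡ 4 (mod 5). M₂ = 5, y₂ ≡ 4 (mod 19). x = 1×19×4 + 17×5×4 ≡ 36 (mod 95)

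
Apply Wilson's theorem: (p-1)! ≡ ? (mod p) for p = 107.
By Wilson's theorem, (106)! ≡ -1 ≡ 106 mod 107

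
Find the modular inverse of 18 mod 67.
Since 67 is prime, by Fermat 18^(-1) ≡ 18^{65} ≡ 41 (mod 67). Verify: 18 × 41 = 738 ≡ 1 (mod 67)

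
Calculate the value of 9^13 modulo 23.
By repeated squaring mod 23: 9^{1}≡9, 9^{2}≡12, 9^{4}≡6, 9^{8}≡13. Then 9^{13} = 9^{8+4+1} ≡ 13 × 6 × 9 ≡ 12 mod 23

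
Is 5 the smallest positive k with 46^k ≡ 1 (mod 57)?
Powers of 46 mod 57: 46^1≡46, 46^2≡7, 46^3≡37, 46^4≡49, 46^5≡31, 46^6≡1. 46^5≡31≢1, so ord ≠ 5. No, the actual order is 6.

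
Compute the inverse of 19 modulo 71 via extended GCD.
Extended GCD: 19(15) + 71(-4) = 1. So 19^(-1) ≡ 15 (mod 71). Verify: 19 × 15 = 285 ≡ 1 (mod 71)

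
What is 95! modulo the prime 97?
(96)! = (95)! × (96) ≡ -1 (mod 97). So (95)! ≡ -1 × (96)^(-1) ≡ (-1)×(-1) = 1 (mod 97)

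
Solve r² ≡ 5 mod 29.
The square roots of 5 mod 29 are 18 and 11. Verify: 18² = 324 ≡ 5 mod 29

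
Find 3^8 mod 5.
Using Fermat: 3^{4} ≡ 1 mod 5. 8 ≡ 0 mod 4. So 3^{8} ≡ 3^{0} ≡ 1 mod 5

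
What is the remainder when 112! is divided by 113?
By Wilson's theorem, (112)! ≡ -1 ≡ 112 mod 113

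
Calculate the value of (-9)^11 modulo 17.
By repeated squaring mod 17: (-9)^{1}≡8, (-9)^{2}≡13, (-9)^{4}≡16, (-9)^{8}≡1. Then (-9)^{11} = (-9)^{8+2+1} ≡ 1 × 13 × 8 ≡ 2 mod 17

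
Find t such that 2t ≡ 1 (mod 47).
Since 47 is prime, by Fermat 2^(-1) ≡ 2^{45} ≡ 24 (mod 47). Verify: 2 × 24 = 48 ≡ 1 (mod 47)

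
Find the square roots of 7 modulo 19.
The square roots of 7 mod 19 are 11 and 8. Verify: 11² = 121 ≡ 7 mod 19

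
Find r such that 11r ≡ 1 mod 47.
Since 47 is prime, by Fermat 11^(-1) ≡ 11^{45} ≡ 30 mod 47. Verify: 11 × 30 = 330 ≡ 1 mod 47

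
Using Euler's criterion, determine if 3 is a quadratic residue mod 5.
By Euler's criterion: 3^{2} ≡ 4 mod 5. Since this equals -1 (≡ 4), 3 is not a QR.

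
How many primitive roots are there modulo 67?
There are φ(67-1) = φ(66) = 20 primitive roots modulo 67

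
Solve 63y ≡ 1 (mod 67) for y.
Since 67 is prime, by Fermat 63^(-1) ≡ 63^{65} ≡ 50 (mod 67). Verify: 63 × 50 = 3150 ≡ 1 (mod 67)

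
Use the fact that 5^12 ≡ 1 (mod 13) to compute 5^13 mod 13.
By Fermat: 5^{12} ≡ 1 (mod 13). So 5^{13} = 5^{12} · 5^{1} ≡ 5^{1} ≡ 5 (mod 13)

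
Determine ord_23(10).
Powers of 10 mod 23: 10^1≡10, 10^2≡8, 10^3≡11, 10^4≡18, 10^5≡19, 10^6≡6, 10^7≡14, 10^8≡2, 10^9≡20, 10^10≡16, 10^11≡22, 10^12≡13, 10^13≡15, 10^14≡12, 10^15≡5, 10^16≡4, 10^17≡17, 10^18≡9, 10^19≡21, 10^20≡3, 10^21≡7, 10^22≡1. So the order of 10 is 22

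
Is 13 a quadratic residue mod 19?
By Euler's criterion: 13^{9} ≡ 18 (mod 19). Since this equals -1 (≡ 18), 13 is not a QR.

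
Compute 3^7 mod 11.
By repeated squaring (mod 11): 3^{1}≡3, 3^{2}≡9, 3^{4}≡4. Then 3^{7} = 3^{4+2+1} ≡ 4 × 9 × 3 ≡ 9 (mod 11)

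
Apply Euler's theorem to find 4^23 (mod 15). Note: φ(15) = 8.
By Euler: 4^{8} ≡ 1 (mod 15) since gcd(4, 15) = 1. 23 = 2×8 + 7. So 4^{23} ≡ 4^{7} ≡ 4 (mod 15)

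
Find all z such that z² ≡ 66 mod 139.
The square roots of 66 mod 139 are 30 and 109. Verify: 30² = 900 ≡ 66 mod 139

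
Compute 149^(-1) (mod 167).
Since 167 is prime, by Fermat 149^(-1) ≡ 149^{165} ≡ 102 (mod 167). Verify: 149 × 102 = 15198 ≡ 1 (mod 167)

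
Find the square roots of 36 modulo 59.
The square roots of 36 mod 59 are 53 and 6. Verify: 53² = 2809 ≡ 36 (mod 59)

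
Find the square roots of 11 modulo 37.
The square roots of 11 mod 37 are 23 and 14. Verify: 23² = 529 ≡ 11 (mod 37)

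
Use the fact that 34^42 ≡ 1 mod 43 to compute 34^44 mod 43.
By Fermat: 34^{42} ≡ 1 mod 43. So 34^{44} = 34^{42} · 34^{2} ≡ 34^{2} ≡ 38 mod 43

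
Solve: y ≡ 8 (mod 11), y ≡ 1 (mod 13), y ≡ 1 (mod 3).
M = 11 × 13 × 3 = 429. M₁ = 39, y₁ ≡ 2 (mod 11). M₂ = 33, y₂ ≡ 2 (mod 13). M₃ = 143, y₃ ≡ 2 (mod 3). y = 8×39×2 + 1×33×2 + 1×143×2 ≡ 118 (mod 429)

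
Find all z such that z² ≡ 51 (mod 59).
The square roots of 51 mod 59 are 46 and 13. Verify: 46² = 2116 ≡ 51 (mod 59)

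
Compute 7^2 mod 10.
7^{2} = 49 ≡ 9 (mod 10)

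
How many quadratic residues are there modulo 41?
The squaring map on Z_41* is 2-to-1, so there are (40)/2 = 20 QRs.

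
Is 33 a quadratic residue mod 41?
By Euler's criterion: 33^{20} ≡ 1 mod 41. Since this equals 1, 33 is a QR.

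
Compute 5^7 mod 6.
By repeated squaring (mod 6): 5^{1}≡5, 5^{2}≡1, 5^{4}≡1. Then 5^{7} = 5^{4+2+1} ≡ 1 × 1 × 5 ≡ 5 (mod 6)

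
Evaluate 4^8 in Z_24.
By repeated squaring mod 24: 4^{1}≡4, 4^{2}≡16, 4^{4}≡16, 4^{8}≡16. So 4^{8} ≡ 16 mod 24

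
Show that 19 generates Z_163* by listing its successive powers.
19^1, 19^2, ..., 19^{162} mod 163: [19, 35, 13, 84, 129, 6, 114, 47, 78, 15, 122, 36, 32, 119, 142, 90, 80, 53, 29, 62, 37, 51, 154, 155, 11, 46, 59, 143, 109, 115, 66, 113, 28, 43, 2, 38, 70, 26, 5, 95, 12, 65, 94, 156, 30, 81, 72, 64, 75, 121, 17, 160, 106, 58, 124, 74, 102, 145, 147, 22, 92, 118, 123, 55, 67, 132, 63, 56, 86, 4, 76, 140, 52, 10, 27, 24, 130, 25, 149, 60, 162, 144, 128, 150, 79, 34, 157, 49, 116, 85, 148, 41, 127, 131, 44, 21, 73, 83, 110, 134, 101, 126, 112, 9, 8, 152, 117, 104, 20, 54, 48, 97, 50, 135, 120, 161, 125, 93, 137, 158, 68, 151, 98, 69, 7, 133, 82, 91, 99, 88, 42, 146, 3, 57, 105, 39, 89, 61, 18, 16, 141, 71, 45, 40, 108, 96, 31, 100, 107, 77, 159, 87, 23, 111, 153, 136, 139, 33, 138, 14, 103, 1]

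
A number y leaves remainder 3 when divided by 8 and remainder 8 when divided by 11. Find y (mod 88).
M = 8 × 11 = 88. M₁ = 11, y₁ ≡ 3 (mod 8). M₂ = 8, y₂ ≡ 7 (mod 11). y = 3×11×3 + 8×8×7 ≡ 19 (mod 88)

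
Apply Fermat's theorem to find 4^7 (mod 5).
By Fermat: 4^{4} ≡ 1 (mod 5). So 4^{7} = 4^{4} · 4^{3} ≡ 4^{3} ≡ 4 (mod 5)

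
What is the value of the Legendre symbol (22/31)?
(22/31) = 22^{15} mod 31 = -1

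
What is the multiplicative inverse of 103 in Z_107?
Since 107 is prime, by Fermat 103^(-1) ≡ 103^{105} ≡ 80 mod 107. Verify: 103 × 80 = 8240 ≡ 1 mod 107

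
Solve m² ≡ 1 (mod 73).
The square roots of 1 mod 73 are 1 and 72. Verify: 1² = 1 ≡ 1 (mod 73)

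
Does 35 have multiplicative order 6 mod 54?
Powers of 35 mod 54: 35^1≡35, 35^2≡37, 35^3≡53, 35^4≡19, 35^5≡17, 35^6≡1. First k with 35^k≡1 is k=6. Yes, ord_54(35) = 6.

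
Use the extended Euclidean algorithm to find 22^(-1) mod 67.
Extended GCD: 22(-3) + 67(1) = 1. So 22^(-1) ≡ -3 ≡ 64 (mod 67). Verify: 22 × 64 = 1408 ≡ 1 (mod 67)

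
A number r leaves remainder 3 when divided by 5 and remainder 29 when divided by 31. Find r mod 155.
M = 5 × 31 = 155. M₁ = 31, y₁ ≡ 1 mod 5. M₂ = 5, y₂ ≡ 25 mod 31. r = 3×31×1 + 29×5×25 ≡ 153 mod 155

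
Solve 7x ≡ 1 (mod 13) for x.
Since 13 is prime, by Fermat 7^(-1) ≡ 7^{11} ≡ 2 (mod 13). Verify: 7 × 2 = 14 ≡ 1 (mod 13)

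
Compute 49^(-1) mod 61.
Since 61 is prime, by Fermat 49^(-1) ≡ 49^{59} ≡ 5 mod 61. Verify: 49 × 5 = 245 ≡ 1 mod 61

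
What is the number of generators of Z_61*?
A prime p has φ(p-1) primitive roots; here φ(60) = 16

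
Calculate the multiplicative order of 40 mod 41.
Powers of 40 mod 41: 40^1≡40, 40^2≡1. Order = 2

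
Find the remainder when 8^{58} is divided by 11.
By Fermat: 8^{10} ≡ 1 mod 11. 58 = 5×10 + 8. So 8^{58} ≡ 8^{8} ≡ 5 mod 11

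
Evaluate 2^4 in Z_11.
2^{4} = 16 ≡ 5 (mod 11)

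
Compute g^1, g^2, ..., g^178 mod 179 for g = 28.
28^1, 28^2, ..., 28^{178} mod 179: [28, 68, 114, 149, 55, 108, 160, 5, 140, 161, 33, 29, 96, 3, 84, 25, 163, 89, 165, 145, 122, 15, 62, 125, 99, 87, 109, 9, 73, 75, 131, 88, 137, 77, 8, 45, 7, 17, 118, 82, 148, 27, 40, 46, 35, 85, 53, 52, 24, 135, 21, 51, 175, 67, 86, 81, 120, 138, 105, 76, 159, 156, 72, 47, 63, 153, 167, 22, 79, 64, 2, 56, 136, 49, 119, 110, 37, 141, 10, 101, 143, 66, 58, 13, 6, 168, 50, 147, 178, 151, 111, 65, 30, 124, 71, 19, 174, 39, 18, 146, 150, 83, 176, 95, 154, 16, 90, 14, 34, 57, 164, 117, 54, 80, 92, 70, 170, 106, 104, 48, 91, 42, 102, 171, 134, 172, 162, 61, 97, 31, 152, 139, 133, 144, 94, 126, 127, 155, 44, 158, 128, 4, 112, 93, 98, 59, 41, 74, 103, 20, 23, 107, 132, 116, 26, 12, 157, 100, 115, 177, 123, 43, 130, 60, 69, 142, 38, 169, 78, 36, 113, 121, 166, 173, 11, 129, 32, 1]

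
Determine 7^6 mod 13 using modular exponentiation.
By repeated squaring (mod 13): 7^{1}≡7, 7^{2}≡10, 7^{4}≡9. Then 7^{6} = 7^{4+2} ≡ 9 × 10 ≡ 12 (mod 13)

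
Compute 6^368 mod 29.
Using Fermat: 6^{28} ≡ 1 mod 29. 368 ≡ 4 mod 28. So 6^{368} ≡ 6^{4} ≡ 20 mod 29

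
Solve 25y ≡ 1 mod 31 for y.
Since 31 is prime, by Fermat 25^(-1) ≡ 25^{29} ≡ 5 mod 31. Verify: 25 × 5 = 125 ≡ 1 mod 31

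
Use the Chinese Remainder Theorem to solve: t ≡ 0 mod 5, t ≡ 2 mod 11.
M = 5 × 11 = 55. M₁ = 11, y₁ ≡ 1 mod 5. M₂ = 5, y₂ ≡ 9 mod 11. t = 0×11×1 + 2×5×9 ≡ 35 mod 55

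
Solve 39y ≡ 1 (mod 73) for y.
Since 73 is prime, by Fermat 39^(-1) ≡ 39^{71} ≡ 15 (mod 73). Verify: 39 × 15 = 585 ≡ 1 (mod 73)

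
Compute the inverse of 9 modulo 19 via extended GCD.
Extended GCD: 9(-2) + 19(1) = 1. So 9^(-1) ≡ -2 ≡ 17 mod 19. Verify: 9 × 17 = 153 ≡ 1 mod 19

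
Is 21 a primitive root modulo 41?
21^{20} ≡ 1 (mod 41) and 20 < 40, so ord_41(21) = 20 ≠ 40 and 21 is not a primitive root.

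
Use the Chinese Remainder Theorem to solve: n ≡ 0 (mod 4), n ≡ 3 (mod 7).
M = 4 × 7 = 28. M₁ = 7, y₁ ≡ 3 (mod 4). M₂ = 4, y₂ ≡ 2 (mod 7). n = 0×7×3 + 3×4×2 ≡ 24 (mod 28)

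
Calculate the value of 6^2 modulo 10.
6^{2} = 36 ≡ 6 (mod 10)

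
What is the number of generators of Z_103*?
There are φ(103-1) = φ(102) = 32 primitive roots modulo 103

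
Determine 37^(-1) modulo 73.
Since 73 is prime, by Fermat 37^(-1) ≡ 37^{71} ≡ 2 (mod 73). Verify: 37 × 2 = 74 ≡ 1 (mod 73)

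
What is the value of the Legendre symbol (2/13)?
(2/13) = 2^{6} mod 13 = -1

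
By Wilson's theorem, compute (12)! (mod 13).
By Wilson's theorem, (12)! ≡ -1 ≡ 12 (mod 13)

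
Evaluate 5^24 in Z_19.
Using Fermat: 5^{18} ≡ 1 (mod 19). 24 ≡ 6 (mod 18). So 5^{24} ≡ 5^{6} ≡ 7 (mod 19)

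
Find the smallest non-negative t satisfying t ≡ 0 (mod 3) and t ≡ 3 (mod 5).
M = 3 × 5 = 15. M₁ = 5, y₁ ≡ 2 (mod 3). M₂ = 3, y₂ ≡ 2 (mod 5). t = 0×5×2 + 3×3×2 ≡ 3 (mod 15)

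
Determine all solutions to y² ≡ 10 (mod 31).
The square roots of 10 mod 31 are 14 and 17. Verify: 14² = 196 ≡ 10 (mod 31)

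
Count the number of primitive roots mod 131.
A prime p has φ(p-1) primitive roots; here φ(130) = 48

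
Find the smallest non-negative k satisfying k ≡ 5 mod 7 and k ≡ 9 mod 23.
M = 7 × 23 = 161. M₁ = 23, y₁ ≡ 4 mod 7. M₂ = 7, y₂ ≡ 10 mod 23. k = 5×23×4 + 9×7×10 ≡ 124 mod 161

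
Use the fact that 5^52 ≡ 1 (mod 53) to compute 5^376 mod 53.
By Fermat: 5^{52} ≡ 1 (mod 53). 376 ≡ 12 (mod 52). So 5^{376} ≡ 5^{12} ≡ 47 (mod 53)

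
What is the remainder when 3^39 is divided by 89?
By repeated squaring (mod 89): 3^{1}≡3, 3^{2}≡9, 3^{4}≡81, 3^{8}≡64, 3^{16}≡2, 3^{32}≡4. Then 3^{39} = 3^{32+4+2+1} ≡ 4 × 81 × 9 × 3 ≡ 26 (mod 89)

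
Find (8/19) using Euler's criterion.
(8/19) = 8^{9} mod 19 = -1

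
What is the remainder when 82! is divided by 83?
By Wilson's theorem, (82)! ≡ -1 ≡ 82 (mod 83)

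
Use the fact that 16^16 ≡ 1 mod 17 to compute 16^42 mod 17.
By Fermat: 16^{16} ≡ 1 mod 17. 42 = 2×16 + 10. So 16^{42} ≡ 16^{10} ≡ 1 mod 17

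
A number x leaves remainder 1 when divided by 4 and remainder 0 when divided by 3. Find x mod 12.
M = 4 × 3 = 12. M₁ = 3, y₁ ≡ 3 mod 4. M₂ = 4, y₂ ≡ 1 mod 3. x = 1×3×3 + 0×4×1 ≡ 9 mod 12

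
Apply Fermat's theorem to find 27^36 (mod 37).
By Fermat's Little Theorem, 27^{36} ≡ 1 (mod 37) since 37 is prime and gcd(27, 37) = 1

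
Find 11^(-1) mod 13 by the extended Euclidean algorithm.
Extended GCD: 11(6) + 13(-5) = 1. So 11^(-1) ≡ 6 mod 13. Verify: 11 × 6 = 66 ≡ 1 mod 13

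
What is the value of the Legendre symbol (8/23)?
(8/23) = 8^{11} mod 23 = 1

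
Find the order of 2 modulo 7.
Powers of 2 mod 7: 2^1≡2, 2^2≡4, 2^3≡1. ord_7(2) = 3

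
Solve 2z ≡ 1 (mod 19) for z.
Since 19 is prime, by Fermat 2^(-1) ≡ 2^{17} ≡ 10 (mod 19). Verify: 2 × 10 = 20 ≡ 1 (mod 19)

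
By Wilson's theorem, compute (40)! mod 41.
By Wilson's theorem, (40)! ≡ -1 ≡ 40 mod 41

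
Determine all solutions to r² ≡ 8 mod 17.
The square roots of 8 mod 17 are 12 and 5. Verify: 12² = 144 ≡ 8 mod 17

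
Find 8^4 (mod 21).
8^{4} = 4096 ≡ 1 (mod 21)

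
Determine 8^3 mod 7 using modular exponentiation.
8^{3} = 512 ≡ 1 mod 7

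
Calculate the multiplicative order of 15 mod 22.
Powers of 15 mod 22: 15^1≡15, 15^2≡5, 15^3≡9, 15^4≡3, 15^5≡1. ord_22(15) = 5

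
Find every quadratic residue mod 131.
QRs mod 131: {1, 3, 4, 5, 7, 9, 11, 12, 13, 15, 16, 20, 21, 25, 27, 28, 33, 34, 35, 36, 38, 39, 41, 43, 44, 45, 46, 48, 49, 52, 53, 55, 58, 59, 60, 61, 62, 63, 64, 65, 74, 75, 77, 80, 81, 84, 89, 91, 94, 99, 100, 101, 102, 105, 107, 108, 109, 112, 113, 114, 117, 121, 123, 125, 129}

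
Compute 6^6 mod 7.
Using Fermat: 6^{6} ≡ 1 mod 7. 6 ≡ 0 mod 6. So 6^{6} ≡ 6^{0} ≡ 1 mod 7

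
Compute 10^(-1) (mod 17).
Since 17 is prime, by Fermat 10^(-1) ≡ 10^{15} ≡ 12 (mod 17). Verify: 10 × 12 = 120 ≡ 1 (mod 17)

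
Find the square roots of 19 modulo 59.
The square roots of 19 mod 59 are 45 and 14. Verify: 45² = 2025 ≡ 19 mod 59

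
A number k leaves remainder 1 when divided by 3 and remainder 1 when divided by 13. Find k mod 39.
M = 3 × 13 = 39. M₁ = 13, y₁ ≡ 1 mod 3. M₂ = 3, y₂ ≡ 9 mod 13. k = 1×13×1 + 1×3×9 ≡ 1 mod 39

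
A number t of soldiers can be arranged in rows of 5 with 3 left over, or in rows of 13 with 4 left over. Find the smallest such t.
M = 5 × 13 = 65. M₁ = 13, y₁ ≡ 2 mod 5. M₂ = 5, y₂ ≡ 8 mod 13. t = 3×13×2 + 4×5×8 ≡ 43 mod 65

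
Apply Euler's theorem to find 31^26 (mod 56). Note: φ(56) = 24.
By Euler: 31^{24} ≡ 1 (mod 56) since gcd(31, 56) = 1. 26 = 1×24 + 2. So 31^{26} ≡ 31^{2} ≡ 9 (mod 56)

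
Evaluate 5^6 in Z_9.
By repeated squaring (mod 9): 5^{1}≡5, 5^{2}≡7, 5^{4}≡4. Then 5^{6} = 5^{4+2} ≡ 4 × 7 ≡ 1 (mod 9)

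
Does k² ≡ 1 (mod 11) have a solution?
By Euler's criterion: 1^{5} ≡ 1 (mod 11). Since this equals 1, 1 is a QR.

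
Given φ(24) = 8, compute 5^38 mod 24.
By Euler: 5^{8} ≡ 1 (mod 24) since gcd(5, 24) = 1. 38 = 4×8 + 6. So 5^{38} ≡ 5^{6} ≡ 1 (mod 24)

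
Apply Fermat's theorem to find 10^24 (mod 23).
By Fermat: 10^{22} ≡ 1 (mod 23). So 10^{24} = 10^{22} · 10^{2} ≡ 10^{2} ≡ 8 (mod 23)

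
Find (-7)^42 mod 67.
By repeated squaring mod 67: (-7)^{1}≡60, (-7)^{2}≡49, (-7)^{4}≡56, (-7)^{8}≡54, (-7)^{16}≡35, (-7)^{32}≡19. Then (-7)^{42} = (-7)^{32+8+2} ≡ 19 × 54 × 49 ≡ 24 mod 67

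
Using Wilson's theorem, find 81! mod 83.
(82)! = (81)! × (82) ≡ -1 (mod 83). So (81)! ≡ -1 × (82)^(-1) ≡ (-1)×(-1) = 1 (mod 83)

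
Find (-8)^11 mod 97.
By repeated squaring mod 97: (-8)^{1}≡89, (-8)^{2}≡64, (-8)^{4}≡22, (-8)^{8}≡96. Then (-8)^{11} = (-8)^{8+2+1} ≡ 96 × 64 × 89 ≡ 27 mod 97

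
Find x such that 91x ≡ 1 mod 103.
Since 103 is prime, by Fermat 91^(-1) ≡ 91^{101} ≡ 60 mod 103. Verify: 91 × 60 = 5460 ≡ 1 mod 103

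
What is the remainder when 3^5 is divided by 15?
By repeated squaring mod 15: 3^{1}≡3, 3^{2}≡9, 3^{4}≡6. Then 3^{5} = 3^{4+1} ≡ 6 × 3 ≡ 3 mod 15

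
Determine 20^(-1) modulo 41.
Since 41 is prime, by Fermat 20^(-1) ≡ 20^{39} ≡ 39 (mod 41). Verify: 20 × 39 = 780 ≡ 1 (mod 41)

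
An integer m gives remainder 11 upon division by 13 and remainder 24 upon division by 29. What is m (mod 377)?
M = 13 × 29 = 377. M₁ = 29, y₁ ≡ 9 (mod 13). M₂ = 13, y₂ ≡ 9 (mod 29). m = 11×29×9 + 24×13×9 ≡ 24 (mod 377)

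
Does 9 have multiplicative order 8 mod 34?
Powers of 9 mod 34: 9^1≡9, 9^2≡13, 9^3≡15, 9^4≡33, 9^5≡25, 9^6≡21, 9^7≡19, 9^8≡1. First k with 9^k≡1 is k=8. Yes, ord_34(9) = 8.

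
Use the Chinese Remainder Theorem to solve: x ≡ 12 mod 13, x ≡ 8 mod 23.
M = 13 × 23 = 299. M₁ = 23, y₁ ≡ 4 mod 13. M₂ = 13, y₂ ≡ 16 mod 23. x = 12×23×4 + 8×13×16 ≡ 77 mod 299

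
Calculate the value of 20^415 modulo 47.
Using Fermat: 20^{46} ≡ 1 (mod 47). 415 ≡ 1 (mod 46). So 20^{415} ≡ 20^{1} ≡ 20 (mod 47)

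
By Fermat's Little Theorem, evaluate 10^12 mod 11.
By Fermat: 10^{10} ≡ 1 (mod 11). So 10^{12} = 10^{10} · 10^{2} ≡ 10^{2} ≡ 1 (mod 11)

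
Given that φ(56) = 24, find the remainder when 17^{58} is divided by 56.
By Euler: 17^{24} ≡ 1 mod 56 since gcd(17, 56) = 1. 58 = 2×24 + 10. So 17^{58} ≡ 17^{10} ≡ 25 mod 56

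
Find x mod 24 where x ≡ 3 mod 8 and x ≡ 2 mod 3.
M = 8 × 3 = 24. M₁ = 3, y₁ ≡ 3 mod 8. M₂ = 8, y₂ ≡ 2 mod 3. x = 3×3×3 + 2×8×2 ≡ 11 mod 24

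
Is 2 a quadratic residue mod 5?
By Euler's criterion: 2^{2} ≡ 4 (mod 5). Since this equals -1 (≡ 4), 2 is not a QR.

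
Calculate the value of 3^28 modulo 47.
By repeated squaring mod 47: 3^{1}≡3, 3^{2}≡9, 3^{4}≡34, 3^{8}≡28, 3^{16}≡32. Then 3^{28} = 3^{16+8+4} ≡ 32 × 28 × 34 ≡ 8 mod 47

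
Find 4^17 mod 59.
By repeated squaring mod 59: 4^{1}≡4, 4^{2}≡16, 4^{4}≡20, 4^{8}≡46, 4^{16}≡51. Then 4^{17} = 4^{16+1} ≡ 51 × 4 ≡ 27 mod 59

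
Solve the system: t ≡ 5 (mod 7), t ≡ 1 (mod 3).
M = 7 × 3 = 21. M₁ = 3, y₁ ≡ 5 (mod 7). M₂ = 7, y₂ ≡ 1 (mod 3). t = 5×3×5 + 1×7×1 ≡ 19 (mod 21)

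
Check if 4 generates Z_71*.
4^{35} ≡ 1 mod 71 and 35 < 70, so ord_71(4) = 35 ≠ 70 and 4 is not a primitive root.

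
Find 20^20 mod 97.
By repeated squaring mod 97: 20^{1}≡20, 20^{2}≡12, 20^{4}≡47, 20^{8}≡75, 20^{16}≡96. Then 20^{20} = 20^{16+4} ≡ 96 × 47 ≡ 50 mod 97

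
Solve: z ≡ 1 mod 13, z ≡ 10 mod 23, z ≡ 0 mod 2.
M = 13 × 23 × 2 = 598. M₁ = 46, y₁ ≡ 2 mod 13. M₂ = 26, y₂ ≡ 8 mod 23. M₃ = 299, y₃ ≡ 1 mod 2. z = 1×46×2 + 10×26×8 + 0×299×1 ≡ 378 mod 598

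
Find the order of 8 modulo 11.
Powers of 8 mod 11: 8^1≡8, 8^2≡9, 8^3≡6, 8^4≡4, 8^5≡10, 8^6≡3, 8^7≡2, 8^8≡5, 8^9≡7, 8^10≡1. ord_11(8) = 10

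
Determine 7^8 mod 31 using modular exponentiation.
By repeated squaring (mod 31): 7^{1}≡7, 7^{2}≡18, 7^{4}≡14, 7^{8}≡10. So 7^{8} ≡ 10 (mod 31)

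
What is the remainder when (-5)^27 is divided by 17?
Using Fermat: (-5)^{16} ≡ 1 (mod 17). 27 ≡ 11 (mod 16). So (-5)^{27} ≡ (-5)^{11} ≡ 6 (mod 17)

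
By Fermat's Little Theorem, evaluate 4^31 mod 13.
By Fermat: 4^{12} ≡ 1 mod 13. 31 = 2×12 + 7. So 4^{31} ≡ 4^{7} ≡ 4 mod 13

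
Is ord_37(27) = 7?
Powers of 27 mod 37: 27^1≡27, 27^2≡26, 27^3≡36, 27^4≡10, 27^5≡11, 27^6≡1. Already 27^6≡1, so the order is 6 < 7. No, the actual order is 6.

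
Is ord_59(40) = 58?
Powers of 40 mod 59: 40^1≡40, 40^2≡7, 40^3≡44, 40^4≡49, 40^5≡13, 40^6≡48, 40^7≡32, 40^8≡41, 40^9≡47, 40^10≡51, 40^11≡34, 40^12≡3, 40^13≡2, 40^14≡21, 40^15≡14, 40^16≡29, 40^17≡39, 40^18≡26, 40^19≡37, 40^20≡5, 40^21≡23, 40^22≡35, 40^23≡43, 40^24≡9, 40^25≡6, 40^26≡4, 40^27≡42, 40^28≡28, 40^29≡58, 40^30≡19, 40^31≡52, 40^32≡15, 40^33≡10, 40^34≡46, 40^35≡11, 40^36≡27, 40^37≡18, 40^38≡12, 40^39≡8, 40^40≡25, 40^41≡56, 40^42≡57, 40^43≡38, 40^44≡45, 40^45≡30, 40^46≡20, 40^47≡33, 40^48≡22, 40^49≡54, 40^50≡36, 40^51≡24, 40^52≡16, 40^53≡50, 40^54≡53, 40^55≡55, 40^56≡17, 40^57≡31, 40^58≡1. First k with 40^k≡1 is k=58. Yes, ord_59(40) = 58.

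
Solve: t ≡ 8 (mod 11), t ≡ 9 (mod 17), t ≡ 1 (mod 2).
M = 11 × 17 × 2 = 374. M₁ = 34, y₁ ≡ 1 (mod 11). M₂ = 22, y₂ ≡ 7 (mod 17). M₃ = 187, y₃ ≡ 1 (mod 2). t = 8×34×1 + 9×22×7 + 1×187×1 ≡ 349 (mod 374)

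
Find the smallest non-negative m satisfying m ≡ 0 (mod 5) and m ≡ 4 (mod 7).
M = 5 × 7 = 35. M₁ = 7, y₁ ≡ 3 (mod 5). M₂ = 5, y₂ ≡ 3 (mod 7). m = 0×7×3 + 4×5×3 ≡ 25 (mod 35)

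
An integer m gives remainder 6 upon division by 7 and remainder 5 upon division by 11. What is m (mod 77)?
M = 7 × 11 = 77. M₁ = 11, y₁ ≡ 2 (mod 7). M₂ = 7, y₂ ≡ 8 (mod 11). m = 6×11×2 + 5×7×8 ≡ 27 (mod 77)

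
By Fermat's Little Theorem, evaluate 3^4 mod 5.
By Fermat's Little Theorem, 3^{4} ≡ 1 mod 5 since 5 is prime and gcd(3, 5) = 1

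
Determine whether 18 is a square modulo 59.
By Euler's criterion: 18^{29} ≡ 58 mod 59. Since this equals -1 (≡ 58), 18 is not a QR.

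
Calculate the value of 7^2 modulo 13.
7^{2} = 49 ≡ 10 mod 13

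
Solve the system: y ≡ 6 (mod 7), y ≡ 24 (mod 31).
M = 7 × 31 = 217. M₁ = 31, y₁ ≡ 5 (mod 7). M₂ = 7, y₂ ≡ 9 (mod 31). y = 6×31×5 + 24×7×9 ≡ 55 (mod 217)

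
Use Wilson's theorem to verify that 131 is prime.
(130)! mod 131 = 130. Since this equals -1 mod 131, Wilson confirms 131 is prime.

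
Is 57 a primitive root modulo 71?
57^{5} ≡ 1 mod 71 and 5 < 70, so ord_71(57) = 5 ≠ 70 and 57 is not a primitive root.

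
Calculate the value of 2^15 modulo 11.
Using Fermat: 2^{10} ≡ 1 mod 11. 15 ≡ 5 mod 10. So 2^{15} ≡ 2^{5} ≡ 10 mod 11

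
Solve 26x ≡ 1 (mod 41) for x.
Since 41 is prime, by Fermat 26^(-1) ≡ 26^{39} ≡ 30 (mod 41). Verify: 26 × 30 = 780 ≡ 1 (mod 41)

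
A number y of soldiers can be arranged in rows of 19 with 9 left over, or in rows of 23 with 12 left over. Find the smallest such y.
M = 19 × 23 = 437. M₁ = 23, y₁ ≡ 5 mod 19. M₂ = 19, y₂ ≡ 17 mod 23. y = 9×23×5 + 12×19×17 ≡ 104 mod 437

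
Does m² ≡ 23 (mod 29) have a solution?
By Euler's criterion: 23^{14} ≡ 1 (mod 29). Since this equals 1, 23 is a QR.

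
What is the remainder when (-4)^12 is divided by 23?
By repeated squaring (mod 23): (-4)^{1}≡19, (-4)^{2}≡16, (-4)^{4}≡3, (-4)^{8}≡9. Then (-4)^{12} = (-4)^{8+4} ≡ 9 × 3 ≡ 4 (mod 23)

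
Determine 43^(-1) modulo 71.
Since 71 is prime, by Fermat 43^(-1) ≡ 43^{69} ≡ 38 (mod 71). Verify: 43 × 38 = 1634 ≡ 1 (mod 71)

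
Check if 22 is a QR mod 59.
By Euler's criterion: 22^{29} ≡ 1 mod 59. Since this equals 1, 22 is a QR.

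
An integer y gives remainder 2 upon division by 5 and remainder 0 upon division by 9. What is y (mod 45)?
M = 5 × 9 = 45. M₁ = 9, y₁ ≡ 4 (mod 5). M₂ = 5, y₂ ≡ 2 (mod 9). y = 2×9×4 + 0×5×2 ≡ 27 (mod 45)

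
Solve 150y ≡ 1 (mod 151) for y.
Since 151 is prime, by Fermat 150^(-1) ≡ 150^{149} ≡ 150 (mod 151). Verify: 150 × 150 = 22500 ≡ 1 (mod 151)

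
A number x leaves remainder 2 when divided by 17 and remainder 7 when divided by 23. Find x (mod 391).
M = 17 × 23 = 391. M₁ = 23, y₁ ≡ 3 (mod 17). M₂ = 17, y₂ ≡ 19 (mod 23). x = 2×23×3 + 7×17×19 ≡ 53 (mod 391)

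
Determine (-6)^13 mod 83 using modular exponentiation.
By repeated squaring (mod 83): (-6)^{1}≡77, (-6)^{2}≡36, (-6)^{4}≡51, (-6)^{8}≡28. Then (-6)^{13} = (-6)^{8+4+1} ≡ 28 × 51 × 77 ≡ 64 (mod 83)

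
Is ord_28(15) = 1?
Powers of 15 mod 28: 15^1≡15, 15^2≡1. 15^1≡15≢1, so ord ≠ 1. No, the actual order is 2.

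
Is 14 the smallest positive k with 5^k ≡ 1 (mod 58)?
Powers of 5 mod 58: 5^1≡5, 5^2≡25, 5^3≡9, 5^4≡45, 5^5≡51, 5^6≡23, 5^7≡57, 5^8≡53, 5^9≡33, 5^10≡49, 5^11≡13, 5^12≡7, 5^13≡35, 5^14≡1. First k with 5^k≡1 is k=14. Yes, ord_58(5) = 14.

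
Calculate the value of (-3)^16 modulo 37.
By repeated squaring (mod 37): (-3)^{1}≡34, (-3)^{2}≡9, (-3)^{4}≡7, (-3)^{8}≡12, (-3)^{16}≡33. So (-3)^{16} ≡ 33 (mod 37)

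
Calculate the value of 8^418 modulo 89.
Using Fermat: 8^{88} ≡ 1 mod 89. 418 ≡ 66 mod 88. So 8^{418} ≡ 8^{66} ≡ 1 mod 89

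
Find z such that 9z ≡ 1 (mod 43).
Since 43 is prime, by Fermat 9^(-1) ≡ 9^{41} ≡ 24 (mod 43). Verify: 9 × 24 = 216 ≡ 1 (mod 43)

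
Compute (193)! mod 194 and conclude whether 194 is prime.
(193)! mod 194 = 0. Since 0 ≢ -1 (mod 194), 194 is not prime.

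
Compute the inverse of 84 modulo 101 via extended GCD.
Extended GCD: 84(-6) + 101(5) = 1. So 84^(-1) ≡ -6 ≡ 95 mod 101. Verify: 84 × 95 = 7980 ≡ 1 mod 101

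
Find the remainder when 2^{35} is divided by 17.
By Fermat: 2^{16} ≡ 1 mod 17. 35 = 2×16 + 3. So 2^{35} ≡ 2^{3} ≡ 8 mod 17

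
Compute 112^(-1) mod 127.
Since 127 is prime, by Fermat 112^(-1) ≡ 112^{125} ≡ 110 mod 127. Verify: 112 × 110 = 12320 ≡ 1 mod 127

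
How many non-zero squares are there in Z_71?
Exactly half the non-zero residues mod a prime are QRs: (71-1)/2 = 35.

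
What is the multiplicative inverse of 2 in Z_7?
Since 7 is prime, by Fermat 2^(-1) ≡ 2^{5} ≡ 4 (mod 7). Verify: 2 × 4 = 8 ≡ 1 (mod 7)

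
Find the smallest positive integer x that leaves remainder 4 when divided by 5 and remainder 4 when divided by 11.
M = 5 × 11 = 55. M₁ = 11, y₁ ≡ 1 mod 5. M₂ = 5, y₂ ≡ 9 mod 11. x = 4×11×1 + 4×5×9 ≡ 4 mod 55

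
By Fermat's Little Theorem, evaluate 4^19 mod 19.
By Fermat: 4^{18} ≡ 1 mod 19. So 4^{19} = 4^{18} · 4^{1} ≡ 4^{1} ≡ 4 mod 19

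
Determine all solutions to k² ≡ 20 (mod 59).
The square roots of 20 mod 59 are 16 and 43. Verify: 16² = 256 ≡ 20 (mod 59)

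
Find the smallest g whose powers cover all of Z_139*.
g = 2. Powers: [2, 4, 8, 16, 32, 64, ...] generates all 138 non-zero residues.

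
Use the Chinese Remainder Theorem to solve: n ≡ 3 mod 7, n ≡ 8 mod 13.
M = 7 × 13 = 91. M₁ = 13, y₁ ≡ 6 mod 7. M₂ = 7, y₂ ≡ 2 mod 13. n = 3×13×6 + 8×7×2 ≡ 73 mod 91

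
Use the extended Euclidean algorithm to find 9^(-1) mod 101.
Extended GCD: 9(45) + 101(-4) = 1. So 9^(-1) ≡ 45 (mod 101). Verify: 9 × 45 = 405 ≡ 1 (mod 101)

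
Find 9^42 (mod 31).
Using Fermat: 9^{30} ≡ 1 (mod 31). 42 ≡ 12 (mod 30). So 9^{42} ≡ 9^{12} ≡ 2 (mod 31)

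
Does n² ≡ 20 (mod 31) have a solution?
By Euler's criterion: 20^{15} ≡ 1 (mod 31). Since this equals 1, 20 is a QR.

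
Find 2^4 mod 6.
2^{4} = 16 ≡ 4 mod 6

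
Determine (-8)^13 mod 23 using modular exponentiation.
By repeated squaring (mod 23): (-8)^{1}≡15, (-8)^{2}≡18, (-8)^{4}≡2, (-8)^{8}≡4. Then (-8)^{13} = (-8)^{8+4+1} ≡ 4 × 2 × 15 ≡ 5 (mod 23)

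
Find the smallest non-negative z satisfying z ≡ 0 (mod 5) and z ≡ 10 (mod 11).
M = 5 × 11 = 55. M₁ = 11, y₁ ≡ 1 (mod 5). M₂ = 5, y₂ ≡ 9 (mod 11). z = 0×11×1 + 10×5×9 ≡ 10 (mod 55)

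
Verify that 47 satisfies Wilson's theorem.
(46)! mod 47 = 46. Since this equals -1 (mod 47), Wilson confirms 47 is prime.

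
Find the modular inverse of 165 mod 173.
Since 173 is prime, by Fermat 165^(-1) ≡ 165^{171} ≡ 108 mod 173. Verify: 165 × 108 = 17820 ≡ 1 mod 173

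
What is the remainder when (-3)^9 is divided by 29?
By repeated squaring mod 29: (-3)^{1}≡26, (-3)^{2}≡9, (-3)^{4}≡23, (-3)^{8}≡7. Then (-3)^{9} = (-3)^{8+1} ≡ 7 × 26 ≡ 8 mod 29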